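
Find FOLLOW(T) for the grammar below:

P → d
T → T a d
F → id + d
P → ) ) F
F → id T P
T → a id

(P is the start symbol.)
To compute FOLLOW(T), find every occurrence of T on a right-hand side N → α T β: add FIRST(β) \ {ε}, and if β is empty or nullable also add FOLLOW(N). Iterate to a fixed point.

In T → T a d: T is followed by a d, add FIRST(a d) \ {ε} = { 'a' }
In F → id T P: T is followed by P, add FIRST(P) \ {ε} = { ')', 'd' }

Taking the union: FOLLOW(T) = { ')', 'a', 'd' }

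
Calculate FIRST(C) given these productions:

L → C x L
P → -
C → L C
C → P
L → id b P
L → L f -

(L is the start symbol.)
To compute FIRST(C), examine every production with C on the left-hand side, reading each right-hand side left to right until a non-nullable symbol is reached.

FIRST sets of the other non-terminals involved (by the same procedure, iterated to a fixed point):
  FIRST(L) = { '-', 'id' }
  FIRST(P) = { '-' }

From C → L C:
  - L is a non-terminal: add FIRST(L) \ {ε} = { '-', 'id' }
    L is not nullable, so stop
From C → P:
  - P is a non-terminal: add FIRST(P) \ {ε} = { '-' }
    P is not nullable, so stop

Collecting: FIRST(C) = { '-', 'id' }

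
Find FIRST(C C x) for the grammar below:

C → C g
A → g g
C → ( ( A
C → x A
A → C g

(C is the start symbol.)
FIRST sets of the non-terminals involved (from the grammar, by fixed-point iteration):
  FIRST(C) = { '(', 'x' }

To compute FIRST(C C x), process the symbols left to right:
Symbol C is a non-terminal. Add FIRST(C) \ {ε} = { '(', 'x' }
C is not nullable (ε ∉ FIRST(C)), so stop here.
FIRST(C C x) = { '(', 'x' }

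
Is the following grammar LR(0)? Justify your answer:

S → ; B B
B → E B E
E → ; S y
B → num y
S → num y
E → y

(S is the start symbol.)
Augment with S' → S and build the canonical LR(0) collection (I0 = CLOSURE({[S' → . S]}), then GOTO on every symbol after a dot until no new states appear). It has 16 states:
  I0: { [S → . ; B B], [S → . num y], [S' → . S] }  — shift
  I1: { [B → . E B E], [B → . num y], [E → . ; S y], [E → . y], [S → ; . B B] }  — shift
  I2: { [S' → S .] }  — accept
  I3: { [S → num . y] }  — shift
  I4: { [S → num y .] }  — reduce
  I5: { [E → ; . S y], [S → . ; B B], [S → . num y] }  — shift
  I6: { [B → . E B E], [B → . num y], [E → . ; S y], [E → . y], [S → ; B . B] }  — shift
  I7: { [B → . E B E], [B → . num y], [B → E . B E], [E → . ; S y], [E → . y] }  — shift
  I8: { [B → num . y] }  — shift
  I9: { [E → y .] }  — reduce
  I10: { [B → num y .] }  — reduce
  I11: { [B → E B . E], [E → . ; S y], [E → . y] }  — shift
  I12: { [B → E B E .] }  — reduce
  I13: { [S → ; B B .] }  — reduce
  I14: { [E → ; S . y] }  — shift
  I15: { [E → ; S y .] }  — reduce

Every state is either a pure shift/goto state or contains exactly one complete item and nothing to shift — no conflicts. The grammar is LR(0).

Answer: Yes, the grammar is LR(0)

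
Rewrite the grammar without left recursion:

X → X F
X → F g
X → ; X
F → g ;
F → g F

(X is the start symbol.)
X → F g X'
X → ; X X'
X' → F X'
X' → ε
F → g ;
F → g F

X is directly left-recursive. The standard transformation for
  A → A α₁ | ... | A α_m | β₁ | ... | β_n
is
  A  → β₁ A' | ... | β_n A'
  A' → α₁ A' | ... | α_m A' | ε

X → F g becomes X → F g X'
X → ; X becomes X → ; X X'
X → X F becomes X' → F X'
Add X' → ε

Productions for other non-terminals are unchanged:
  F → g ;
  F → g F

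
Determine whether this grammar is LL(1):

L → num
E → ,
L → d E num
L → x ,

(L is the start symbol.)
A grammar is LL(1) if for each non-terminal N with multiple productions, the predict sets of those productions are pairwise disjoint, where PREDICT(N → α) = (FIRST(α) \ {ε}) ∪ (FOLLOW(N) if α ⇒* ε).

For L:
  PREDICT(L → num) = { 'num' }
  PREDICT(L → d E num) = { 'd' }
  PREDICT(L → x ',') = { 'x' }
E has a single production, so nothing to check there.

All predict sets are disjoint. The grammar IS LL(1).

Answer: Yes, the grammar is LL(1).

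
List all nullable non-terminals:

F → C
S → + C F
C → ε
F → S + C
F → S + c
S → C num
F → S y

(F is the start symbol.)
ε-productions: C → ε
So C is immediately nullable.
F → C: every symbol on the right is nullable, so F is nullable too.
No further non-terminal can be added: every production for the remaining non-terminals contains a terminal or a non-nullable non-terminal.
Nullable = { 'C', 'F' }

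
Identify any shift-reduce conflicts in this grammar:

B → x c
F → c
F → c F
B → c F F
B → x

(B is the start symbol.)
Augment with B' → B and build the canonical LR(0) collection (I0 = CLOSURE({[B' → . B]}), then GOTO on every symbol after a dot until no new states appear). It has 9 states:
  I0: { [B → . c F F], [B → . x c], [B → . x], [B' → . B] }  — shift
  I1: { [B' → B .] }  — accept
  I2: { [B → c . F F], [F → . c F], [F → . c] }  — shift
  I3: { [B → x . c], [B → x .] }  — shift, reduce
  I4: { [B → x c .] }  — reduce
  I5: { [B → c F . F], [F → . c F], [F → . c] }  — shift
  I6: { [F → . c F], [F → . c], [F → c . F], [F → c .] }  — shift, reduce
  I7: { [F → c F .] }  — reduce
  I8: { [B → c F F .] }  — reduce

I3 contains reduce item [B → x .] and shift item [B → x . c] — shift-reduce conflict.
I6 contains reduce item [F → c .] and shift items [F → . c], [F → . c F] — shift-reduce conflict.

Answer: Yes — I3: [B → x .] vs [B → x . c]; I6: [F → c .] vs [F → . c]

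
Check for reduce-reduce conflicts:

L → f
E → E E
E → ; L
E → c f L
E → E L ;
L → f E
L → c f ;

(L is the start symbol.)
A reduce-reduce conflict occurs when an LR(0) state has two complete items [A → α .] and [B → β .] — both call for a reduction, and with no lookahead the parser cannot choose between them.

Augment with L' → L and build the canonical LR(0) collection (I0 = CLOSURE({[L' → . L]}), then GOTO on every symbol after a dot until no new states appear). It has 17 states:
  I0: { [L → . c f ;], [L → . f E], [L → . f], [L' → . L] }  — shift
  I1: { [L' → L .] }  — accept
  I2: { [L → c . f ;] }  — shift
  I3: { [E → . ; L], [E → . E E], [E → . E L ;], [E → . c f L], [L → f . E], [L → f .] }  — shift, reduce
  I4: { [E → ; . L], [L → . c f ;], [L → . f E], [L → . f] }  — shift
  I5: { [E → . ; L], [E → . E E], [E → . E L ;], [E → . c f L], [E → E . E], [E → E . L ;], [L → . c f ;], [L → . f E], [L → . f], [L → f E .] }  — shift, reduce
  I6: { [E → c . f L] }  — shift
  I7: { [E → c f . L], [L → . c f ;], [L → . f E], [L → . f] }  — shift
  I8: { [E → c f L .] }  — reduce
  I9: { [E → . ; L], [E → . E E], [E → . E L ;], [E → . c f L], [E → E . E], [E → E . L ;], [E → E E .], [L → . c f ;], [L → . f E], [L → . f] }  — shift, reduce
  I10: { [E → E L . ;] }  — shift
  I11: { [E → c . f L], [L → c . f ;] }  — shift
  I12: { [E → c f . L], [L → . c f ;], [L → . f E], [L → . f], [L → c f . ;] }  — shift
  I13: { [L → c f ; .] }  — reduce
  I14: { [E → E L ; .] }  — reduce
  I15: { [E → ; L .] }  — reduce
  I16: { [L → c f . ;] }  — shift

No state contains more than one complete item.

Answer: No reduce-reduce conflicts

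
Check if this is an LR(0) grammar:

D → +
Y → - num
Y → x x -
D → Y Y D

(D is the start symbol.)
Yes, the grammar is LR(0)

Augment with D' → D and build the canonical LR(0) collection (I0 = CLOSURE({[D' → . D]}), then GOTO on every symbol after a dot until no new states appear). It has 11 states:
  I0: { [D → . +], [D → . Y Y D], [D' → . D], [Y → . - num], [Y → . x x -] }  — shift
  I1: { [D → + .] }  — reduce
  I2: { [Y → - . num] }  — shift
  I3: { [D' → D .] }  — accept
  I4: { [D → Y . Y D], [Y → . - num], [Y → . x x -] }  — shift
  I5: { [Y → x . x -] }  — shift
  I6: { [Y → x x . -] }  — shift
  I7: { [Y → x x - .] }  — reduce
  I8: { [D → . +], [D → . Y Y D], [D → Y Y . D], [Y → . - num], [Y → . x x -] }  — shift
  I9: { [D → Y Y D .] }  — reduce
  I10: { [Y → - num .] }  — reduce

Every state is either a pure shift/goto state or contains exactly one complete item and nothing to shift — no conflicts. The grammar is LR(0).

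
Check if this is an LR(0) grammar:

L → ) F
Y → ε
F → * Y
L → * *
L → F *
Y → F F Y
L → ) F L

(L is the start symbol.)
A grammar is LR(0) if no state in the canonical LR(0) collection has:
  - both a shift item (dot before a terminal) and a complete item (shift-reduce conflict), or
  - two or more complete items (reduce-reduce conflict; the accept item [L' → L .] counts as a complete item here).

Augment with L' → L and build the canonical LR(0) collection (I0 = CLOSURE({[L' → . L]}), then GOTO on every symbol after a dot until no new states appear). It has 14 states:
  I0: { [F → . * Y], [L → . ) F L], [L → . ) F], [L → . * *], [L → . F *], [L' → . L] }  — shift
  I1: { [F → . * Y], [L → ) . F L], [L → ) . F] }  — shift
  I2: { [F → * . Y], [F → . * Y], [L → * . *], [Y → . F F Y], [Y → .] }  — shift, reduce
  I3: { [L → F . *] }  — shift
  I4: { [L' → L .] }  — accept
  I5: { [L → F * .] }  — reduce
  I6: { [F → * . Y], [F → . * Y], [L → * * .], [Y → . F F Y], [Y → .] }  — shift, 2 reduces
  I7: { [F → . * Y], [Y → F . F Y] }  — shift
  I8: { [F → * Y .] }  — reduce
  I9: { [F → * . Y], [F → . * Y], [Y → . F F Y], [Y → .] }  — shift, reduce
  I10: { [F → . * Y], [Y → . F F Y], [Y → .], [Y → F F . Y] }  — shift, reduce
  I11: { [Y → F F Y .] }  — reduce
  I12: { [F → . * Y], [L → ) F . L], [L → ) F .], [L → . ) F L], [L → . ) F], [L → . * *], [L → . F *] }  — shift, reduce
  I13: { [L → ) F L .] }  — reduce

Conflict in state I2:
  Shift-reduce conflict between [Y → .] and [F → . * Y]
So the grammar is NOT LR(0).

Answer: No. Shift-reduce conflict between [Y → .] and [F → . * Y]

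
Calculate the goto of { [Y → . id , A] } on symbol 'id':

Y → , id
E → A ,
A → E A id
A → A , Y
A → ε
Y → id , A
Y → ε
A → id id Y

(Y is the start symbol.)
{ [Y → id . , A] }

GOTO(I, 'id') = CLOSURE({ [A → αX.β] : [A → α.Xβ] ∈ I, X = 'id' })

Items with dot before 'id', with the dot advanced:
  [Y → . id , A] → [Y → id . , A]
Closure adds nothing (no advanced item has the dot before a non-terminal).

GOTO = { [Y → id . , A] }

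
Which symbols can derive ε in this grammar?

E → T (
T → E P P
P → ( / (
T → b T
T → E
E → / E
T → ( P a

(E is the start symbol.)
None

A non-terminal is nullable if it can derive ε (the empty string): either it has an ε-production, or it has a production whose right-hand side consists entirely of nullable non-terminals.

There are no ε-productions, so no non-terminal can derive ε.
No non-terminals are nullable.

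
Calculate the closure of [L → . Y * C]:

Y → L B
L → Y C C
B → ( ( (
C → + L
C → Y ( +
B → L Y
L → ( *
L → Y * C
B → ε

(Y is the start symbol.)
Start with: [L → . Y * C]
  [L → . Y * C] has the dot before Y: add [Y → . L B]
  [Y → . L B] has the dot before L: add [L → . Y C C], [L → . ( *]
No further items can be added.

CLOSURE = { [L → . ( *], [L → . Y * C], [L → . Y C C], [Y → . L B] }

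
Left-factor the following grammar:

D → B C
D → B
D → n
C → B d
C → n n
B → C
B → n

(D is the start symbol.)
D → B D'
D' → C
D' → ε
D → n
C → B d
C → n n
B → C
B → n

Left-factoring transforms A → αβ₁ | αβ₂ into A → αA' and A' → β₁ | β₂
(α is the longest common prefix among the alternatives). Repeat until
no nonterminal has two alternatives with a common prefix.

Round 1: D has alternatives sharing prefix 'B'. Introduce D': D → B D'
  Add: D' → C
  Add: D' → ε

No remaining common prefixes — done.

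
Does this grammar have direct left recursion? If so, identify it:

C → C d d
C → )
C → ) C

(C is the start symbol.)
Direct left recursion occurs when N → N α for some non-terminal N (the right-hand side begins with the left-hand side itself).

C → C d d: LEFT RECURSIVE (starts with C)
C → ): starts with ')'
C → ) C: starts with ')'

The grammar has direct left recursion on: C.

Answer: Yes, C is left-recursive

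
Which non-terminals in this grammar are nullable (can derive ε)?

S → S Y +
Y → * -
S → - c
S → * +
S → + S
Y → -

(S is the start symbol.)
There are no ε-productions, so no non-terminal can derive ε.
No non-terminals are nullable.

Answer: None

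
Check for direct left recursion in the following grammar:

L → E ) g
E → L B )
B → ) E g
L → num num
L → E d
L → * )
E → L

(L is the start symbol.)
L → E ) g: starts with E
E → L B ): starts with L
B → ) E g: starts with ')'
L → num num: starts with num
L → E d: starts with E
L → * ): starts with '*'
E → L: starts with L

No direct left recursion found.

Answer: No direct left recursion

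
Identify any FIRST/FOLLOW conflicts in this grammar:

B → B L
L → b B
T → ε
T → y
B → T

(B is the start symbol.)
Nullable non-terminals: B, T.
FIRST sets used below: FIRST(B) = { 'b', 'y', ε }, FIRST(L) = { 'b' }, FIRST(T) = { 'y', ε }

B: nullable alternative(s) B → T; FOLLOW(B) = { $, 'b' }
  B → B L: FIRST \ {ε} = { 'b', 'y' } — overlaps FOLLOW(B) on { 'b' }: CONFLICT
  B → T: FIRST \ {ε} = { 'y' } — this is the only nullable alternative, skip

T: nullable alternative(s) T → ε; FOLLOW(T) = { $, 'b' }
  T → ε: FIRST \ {ε} = { } — this is the only nullable alternative, skip
  T → y: FIRST \ {ε} = { 'y' } — disjoint from FOLLOW(T)

L has no nullable alternative, so no FIRST/FOLLOW check is needed there.

So the grammar has 1 FIRST/FOLLOW conflict (marked CONFLICT above).

Answer: Yes. B → B L with FOLLOW(B) on { 'b' }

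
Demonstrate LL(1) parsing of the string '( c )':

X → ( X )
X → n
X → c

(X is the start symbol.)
Stack is shown with the top on the left.

Stack    Input    Action
------------------------
X $      ( c ) $  output X → ( X )
( X ) $  ( c ) $  match '('
X ) $    c ) $    output X → c
c ) $    c ) $    match 'c'
) $      ) $      match ')'
$        $        accept

The string is accepted.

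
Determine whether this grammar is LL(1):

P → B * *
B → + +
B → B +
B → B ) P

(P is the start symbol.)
A grammar is LL(1) if for each non-terminal N with multiple productions, the predict sets of those productions are pairwise disjoint, where PREDICT(N → α) = (FIRST(α) \ {ε}) ∪ (FOLLOW(N) if α ⇒* ε).

Relevant sets:
  FIRST(B) = { '+' }

For B:
  PREDICT(B → '+' '+') = { '+' }
  PREDICT(B → B '+') = { '+' }
  PREDICT(B → B ')' P) = { '+' }
P has a single production, so nothing to check there.

Conflict found: Predict set conflict for B: { '+' }
The grammar is NOT LL(1).

Answer: No. Predict set conflict for B: { '+' }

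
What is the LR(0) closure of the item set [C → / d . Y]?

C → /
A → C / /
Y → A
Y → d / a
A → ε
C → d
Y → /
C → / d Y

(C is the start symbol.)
{ [A → . C / /], [A → .], [C → . / d Y], [C → . /], [C → . d], [C → / d . Y], [Y → . /], [Y → . A], [Y → . d / a] }

To compute CLOSURE, for each item [A → α.Bβ] where B is a non-terminal, add [B → .γ] for all productions B → γ; repeat for the newly added items until nothing changes.

Start with: [C → / d . Y]
  [C → / d . Y] has the dot before Y: add [Y → . A], [Y → . d / a], [Y → . /]
  [Y → . A] has the dot before A: add [A → . C / /], [A → .]
  [A → . C / /] has the dot before C: add [C → . /], [C → . d], [C → . / d Y]
No further items can be added.

CLOSURE = { [A → . C / /], [A → .], [C → . / d Y], [C → . /], [C → . d], [C → / d . Y], [Y → . /], [Y → . A], [Y → . d / a] }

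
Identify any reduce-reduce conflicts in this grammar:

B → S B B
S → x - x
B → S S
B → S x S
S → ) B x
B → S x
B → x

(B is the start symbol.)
Augment with B' → B and build the canonical LR(0) collection (I0 = CLOSURE({[B' → . B]}), then GOTO on every symbol after a dot until no new states appear). It has 15 states:
  I0: { [B → . S B B], [B → . S S], [B → . S x S], [B → . S x], [B → . x], [B' → . B], [S → . ) B x], [S → . x - x] }  — shift
  I1: { [B → . S B B], [B → . S S], [B → . S x S], [B → . S x], [B → . x], [S → ) . B x], [S → . ) B x], [S → . x - x] }  — shift
  I2: { [B' → B .] }  — accept
  I3: { [B → . S B B], [B → . S S], [B → . S x S], [B → . S x], [B → . x], [B → S . B B], [B → S . S], [B → S . x S], [B → S . x], [S → . ) B x], [S → . x - x] }  — shift
  I4: { [B → x .], [S → x . - x] }  — shift, reduce
  I5: { [S → x - . x] }  — shift
  I6: { [S → x - x .] }  — reduce
  I7: { [B → . S B B], [B → . S S], [B → . S x S], [B → . S x], [B → . x], [B → S B . B], [S → . ) B x], [S → . x - x] }  — shift
  I8: { [B → . S B B], [B → . S S], [B → . S x S], [B → . S x], [B → . x], [B → S . B B], [B → S . S], [B → S . x S], [B → S . x], [B → S S .], [S → . ) B x], [S → . x - x] }  — shift, reduce
  I9: { [B → S x . S], [B → S x .], [B → x .], [S → . ) B x], [S → . x - x], [S → x . - x] }  — shift, 2 reduces
  I10: { [B → S x S .] }  — reduce
  I11: { [S → x . - x] }  — shift
  I12: { [B → S B B .] }  — reduce
  I13: { [S → ) B . x] }  — shift
  I14: { [S → ) B x .] }  — reduce

I9 contains complete items [B → S x .], [B → x .] — reduce-reduce conflict.

Answer: Yes — I9: [B → S x .] vs [B → x .]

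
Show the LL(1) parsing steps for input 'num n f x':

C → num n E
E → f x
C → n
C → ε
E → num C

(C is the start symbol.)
Stack is shown with the top on the left.

Stack      Input        Action
------------------------------
C $        num n f x $  output C → num n E
num n E $  num n f x $  match 'num'
n E $      n f x $      match 'n'
E $        f x $        output E → f x
f x $      f x $        match 'f'
x $        x $          match 'x'
$          $            accept

The string is accepted.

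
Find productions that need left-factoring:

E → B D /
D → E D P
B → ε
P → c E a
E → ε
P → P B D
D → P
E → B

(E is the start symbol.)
Left-factoring is needed when two productions for the same non-terminal
share a common prefix on the right-hand side.

Productions for E:
  E → B D /
  E → ε
  E → B
Productions for D:
  D → E D P
  D → P
Productions for P:
  P → c E a
  P → P B D

Found common prefix 'B' in productions for E

Answer: Yes, E has productions with common prefix 'B'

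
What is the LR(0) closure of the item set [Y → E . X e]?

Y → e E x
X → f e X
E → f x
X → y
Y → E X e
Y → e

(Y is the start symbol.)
{ [X → . f e X], [X → . y], [Y → E . X e] }

To compute CLOSURE, for each item [A → α.Bβ] where B is a non-terminal, add [B → .γ] for all productions B → γ; repeat for the newly added items until nothing changes.

Start with: [Y → E . X e]
  [Y → E . X e] has the dot before X: add [X → . f e X], [X → . y]
No further items can be added.

CLOSURE = { [X → . f e X], [X → . y], [Y → E . X e] }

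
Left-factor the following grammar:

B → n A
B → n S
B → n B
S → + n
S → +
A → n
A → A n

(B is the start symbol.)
Left-factoring transforms A → αβ₁ | αβ₂ into A → αA' and A' → β₁ | β₂
(α is the longest common prefix among the alternatives). Repeat until
no nonterminal has two alternatives with a common prefix.

Round 1: B has alternatives sharing prefix 'n'. Introduce B': B → n B'
  Add: B' → A
  Add: B' → S
  Add: B' → B

Round 2: S has alternatives sharing prefix '+'. Introduce S': S → + S'
  Add: S' → n
  Add: S' → ε

No remaining common prefixes — done.

Resulting grammar:
B → n B'
B' → A
B' → S
B' → B
S → + S'
S' → n
S' → ε
A → n
A → A n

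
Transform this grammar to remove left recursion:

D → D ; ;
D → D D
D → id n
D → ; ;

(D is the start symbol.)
D is directly left-recursive. The standard transformation for
  A → A α₁ | ... | A α_m | β₁ | ... | β_n
is
  A  → β₁ A' | ... | β_n A'
  A' → α₁ A' | ... | α_m A' | ε

D → id n becomes D → id n D'
D → ; ; becomes D → ; ; D'
D → D ; ; becomes D' → ; ; D'
D → D D becomes D' → D D'
Add D' → ε

Resulting grammar:
D → id n D'
D → ; ; D'
D' → ; ; D'
D' → D D'
D' → ε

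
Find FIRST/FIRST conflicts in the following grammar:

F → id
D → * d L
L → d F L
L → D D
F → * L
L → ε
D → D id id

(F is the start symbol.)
A FIRST/FIRST conflict occurs when two productions N → α and N → β for the same non-terminal have FIRST(α) ∩ FIRST(β) ≠ ∅ (with ε ∈ FIRST of a nullable right-hand side, so two nullable alternatives also conflict).

FIRST sets of the non-terminals at (or reachable through a nullable prefix from) the front of some alternative:
  FIRST(D) = { '*' }

Productions for F:
  F → id: FIRST = { 'id' }
  F → * L: FIRST = { '*' }
Productions for D:
  D → * d L: FIRST = { '*' }
  D → D id id: FIRST = { '*' }
Productions for L:
  L → d F L: FIRST = { 'd' }
  L → D D: FIRST = { '*' }
  L → ε: FIRST = { ε }

Conflict for D: D → * d L and D → D id id
  Overlap: { '*' }

Answer: Yes. D → '*' d L / D → D id id on { '*' }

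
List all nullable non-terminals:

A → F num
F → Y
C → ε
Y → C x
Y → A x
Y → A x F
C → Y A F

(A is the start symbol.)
{ 'C' }

A non-terminal is nullable if it can derive ε (the empty string): either it has an ε-production, or it has a production whose right-hand side consists entirely of nullable non-terminals.

ε-productions: C → ε
So C is immediately nullable.
No further non-terminal can be added: every production for the remaining non-terminals contains a terminal or a non-nullable non-terminal.
Nullable = { 'C' }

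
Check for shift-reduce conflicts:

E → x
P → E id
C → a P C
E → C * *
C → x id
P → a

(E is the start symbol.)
Yes — I4: [E → x .] vs [C → x . id]; I8: [P → a .] vs [C → . a P C]

A shift-reduce conflict occurs when an LR(0) state has both:
  - a complete (reduce) item [A → α .] (dot at the end), and
  - a shift item [B → β . c γ] (dot before a terminal).

Augment with E' → E and build the canonical LR(0) collection (I0 = CLOSURE({[E' → . E]}), then GOTO on every symbol after a dot until no new states appear). It has 14 states:
  I0: { [C → . a P C], [C → . x id], [E → . C * *], [E → . x], [E' → . E] }  — shift
  I1: { [E → C . * *] }  — shift
  I2: { [E' → E .] }  — accept
  I3: { [C → . a P C], [C → . x id], [C → a . P C], [E → . C * *], [E → . x], [P → . E id], [P → . a] }  — shift
  I4: { [C → x . id], [E → x .] }  — shift, reduce
  I5: { [C → x id .] }  — reduce
  I6: { [P → E . id] }  — shift
  I7: { [C → . a P C], [C → . x id], [C → a P . C] }  — shift
  I8: { [C → . a P C], [C → . x id], [C → a . P C], [E → . C * *], [E → . x], [P → . E id], [P → . a], [P → a .] }  — shift, reduce
  I9: { [C → a P C .] }  — reduce
  I10: { [C → x . id] }  — shift
  I11: { [P → E id .] }  — reduce
  I12: { [E → C * . *] }  — shift
  I13: { [E → C * * .] }  — reduce

I4 contains reduce item [E → x .] and shift item [C → x . id] — shift-reduce conflict.
I8 contains reduce item [P → a .] and shift items [C → . a P C], [C → . x id], [E → . x], [P → . a] — shift-reduce conflict.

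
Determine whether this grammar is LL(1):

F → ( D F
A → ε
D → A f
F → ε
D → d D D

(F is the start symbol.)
Relevant sets:
  FIRST(A) = { ε }
  FOLLOW(F) = { $ }

For F:
  PREDICT(F → '(' D F) = { '(' }
  PREDICT(F → ε) = { $ }
For D:
  PREDICT(D → A f) = { 'f' }
  PREDICT(D → d D D) = { 'd' }
A has a single production, so nothing to check there.

All predict sets are disjoint. The grammar IS LL(1).

Answer: Yes, the grammar is LL(1).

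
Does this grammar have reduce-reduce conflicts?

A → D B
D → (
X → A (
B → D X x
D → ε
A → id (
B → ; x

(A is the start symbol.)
A reduce-reduce conflict occurs when an LR(0) state has two complete items [A → α .] and [B → β .] — both call for a reduction, and with no lookahead the parser cannot choose between them.

Augment with A' → A and build the canonical LR(0) collection (I0 = CLOSURE({[A' → . A]}), then GOTO on every symbol after a dot until no new states appear). It has 14 states:
  I0: { [A → . D B], [A → . id (], [A' → . A], [D → . (], [D → .] }  — shift, reduce
  I1: { [D → ( .] }  — reduce
  I2: { [A' → A .] }  — accept
  I3: { [A → D . B], [B → . ; x], [B → . D X x], [D → . (], [D → .] }  — shift, reduce
  I4: { [A → id . (] }  — shift
  I5: { [A → id ( .] }  — reduce
  I6: { [B → ; . x] }  — shift
  I7: { [A → D B .] }  — reduce
  I8: { [A → . D B], [A → . id (], [B → D . X x], [D → . (], [D → .], [X → . A (] }  — shift, reduce
  I9: { [X → A . (] }  — shift
  I10: { [B → D X . x] }  — shift
  I11: { [B → D X x .] }  — reduce
  I12: { [X → A ( .] }  — reduce
  I13: { [B → ; x .] }  — reduce

No state contains more than one complete item.

Answer: No reduce-reduce conflicts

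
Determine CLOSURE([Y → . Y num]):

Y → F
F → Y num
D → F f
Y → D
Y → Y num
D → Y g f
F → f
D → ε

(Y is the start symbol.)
{ [D → . F f], [D → . Y g f], [D → .], [F → . Y num], [F → . f], [Y → . D], [Y → . F], [Y → . Y num] }

Start with: [Y → . Y num]
  [Y → . Y num] has the dot before Y: add [Y → . F], [Y → . D]
  [Y → . F] has the dot before F: add [F → . Y num], [F → . f]
  [Y → . D] has the dot before D: add [D → . F f], [D → . Y g f], [D → .]
No further items can be added.

CLOSURE = { [D → . F f], [D → . Y g f], [D → .], [F → . Y num], [F → . f], [Y → . D], [Y → . F], [Y → . Y num] }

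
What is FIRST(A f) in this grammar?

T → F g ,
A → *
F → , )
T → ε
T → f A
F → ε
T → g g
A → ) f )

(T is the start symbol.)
{ ')', '*' }

FIRST sets of the non-terminals involved (from the grammar, by fixed-point iteration):
  FIRST(A) = { ')', '*' }

To compute FIRST(A f), process the symbols left to right:
Symbol A is a non-terminal. Add FIRST(A) \ {ε} = { ')', '*' }
A is not nullable (ε ∉ FIRST(A)), so stop here.
FIRST(A f) = { ')', '*' }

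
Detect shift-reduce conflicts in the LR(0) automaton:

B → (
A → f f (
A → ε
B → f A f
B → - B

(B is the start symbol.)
Yes — I4: [A → .] vs [A → . f f (]

A shift-reduce conflict occurs when an LR(0) state has both:
  - a complete (reduce) item [A → α .] (dot at the end), and
  - a shift item [B → β . c γ] (dot before a terminal).

Augment with B' → B and build the canonical LR(0) collection (I0 = CLOSURE({[B' → . B]}), then GOTO on every symbol after a dot until no new states appear). It has 11 states:
  I0: { [B → . (], [B → . - B], [B → . f A f], [B' → . B] }  — shift
  I1: { [B → ( .] }  — reduce
  I2: { [B → - . B], [B → . (], [B → . - B], [B → . f A f] }  — shift
  I3: { [B' → B .] }  — accept
  I4: { [A → . f f (], [A → .], [B → f . A f] }  — shift, reduce
  I5: { [B → f A . f] }  — shift
  I6: { [A → f . f (] }  — shift
  I7: { [A → f f . (] }  — shift
  I8: { [A → f f ( .] }  — reduce
  I9: { [B → f A f .] }  — reduce
  I10: { [B → - B .] }  — reduce

I4 contains reduce item [A → .] and shift item [A → . f f (] — shift-reduce conflict.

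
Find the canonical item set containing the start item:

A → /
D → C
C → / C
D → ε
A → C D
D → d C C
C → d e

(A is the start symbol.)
{ [A → . /], [A → . C D], [A' → . A], [C → . / C], [C → . d e] }

First, augment the grammar with A' → A
I₀ = CLOSURE({ [A' → . A] }):
  [A' → . A] has the dot before A: add [A → . /], [A → . C D]
  [A → . C D] has the dot before C: add [C → . / C], [C → . d e]
No further items can be added.

I₀ = { [A → . /], [A → . C D], [A' → . A], [C → . / C], [C → . d e] }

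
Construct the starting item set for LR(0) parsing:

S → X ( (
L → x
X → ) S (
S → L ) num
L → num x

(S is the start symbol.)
First, augment the grammar with S' → S
I₀ = CLOSURE({ [S' → . S] }):
  [S' → . S] has the dot before S: add [S → . X ( (], [S → . L ) num]
  [S → . X ( (] has the dot before X: add [X → . ) S (]
  [S → . L ) num] has the dot before L: add [L → . x], [L → . num x]
No further items can be added.

I₀ = { [L → . num x], [L → . x], [S → . L ) num], [S → . X ( (], [S' → . S], [X → . ) S (] }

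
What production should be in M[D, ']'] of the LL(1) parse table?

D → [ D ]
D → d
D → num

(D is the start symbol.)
Empty (error entry)

To find M[D, ']'], we find productions for D where ']' is in the predict set (PREDICT(N → α) = (FIRST(α) \ {ε}) ∪ (FOLLOW(N) if α ⇒* ε)).

D → [ D ]: PREDICT = { '[' }
D → d: PREDICT = { 'd' }
D → num: PREDICT = { 'num' }

M[D, ']'] is empty (no production applies)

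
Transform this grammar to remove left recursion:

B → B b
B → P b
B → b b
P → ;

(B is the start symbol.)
B is directly left-recursive. The standard transformation for
  A → A α₁ | ... | A α_m | β₁ | ... | β_n
is
  A  → β₁ A' | ... | β_n A'
  A' → α₁ A' | ... | α_m A' | ε

B → P b becomes B → P b B'
B → b b becomes B → b b B'
B → B b becomes B' → b B'
Add B' → ε

Productions for other non-terminals are unchanged:
  P → ;

Resulting grammar:
B → P b B'
B → b b B'
B' → b B'
B' → ε
P → ;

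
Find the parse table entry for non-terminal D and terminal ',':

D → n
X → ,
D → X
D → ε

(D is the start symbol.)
D → X

To find M[D, ','], we find productions for D where ',' is in the predict set (PREDICT(N → α) = (FIRST(α) \ {ε}) ∪ (FOLLOW(N) if α ⇒* ε)).

Relevant sets:
  FIRST(X) = { ',' }
  FOLLOW(D) = { $ }

D → n: PREDICT = { 'n' }
D → X: PREDICT = { ',' }
  ',' is in predict set, so this production goes in M[D, ',']
D → ε: PREDICT = { $ }

M[D, ','] = D → X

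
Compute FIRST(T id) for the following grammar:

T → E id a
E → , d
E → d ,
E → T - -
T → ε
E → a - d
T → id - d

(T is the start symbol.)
FIRST sets of the non-terminals involved (from the grammar, by fixed-point iteration):
  FIRST(T) = { ',', '-', 'a', 'd', 'id', ε }

To compute FIRST(T id), process the symbols left to right:
Symbol T is a non-terminal. Add FIRST(T) \ {ε} = { ',', '-', 'a', 'd', 'id' }
T is nullable (ε ∈ FIRST(T)), continue to the next symbol.
Symbol id is a terminal. Add 'id' and stop.
FIRST(T id) = { ',', '-', 'a', 'd', 'id' }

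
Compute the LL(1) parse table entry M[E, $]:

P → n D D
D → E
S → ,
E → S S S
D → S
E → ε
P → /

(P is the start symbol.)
E → ε

To find M[E, $], we find productions for E where $ is in the predict set (PREDICT(N → α) = (FIRST(α) \ {ε}) ∪ (FOLLOW(N) if α ⇒* ε)).

Relevant sets:
  FIRST(S) = { ',' }
  FOLLOW(E) = { $, ',' }

E → S S S: PREDICT = { ',' }
E → ε: PREDICT = { $, ',' }
  $ is in predict set, so this production goes in M[E, $]

M[E, $] = E → ε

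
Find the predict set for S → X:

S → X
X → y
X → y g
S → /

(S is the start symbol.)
PREDICT(S → X) = (FIRST(RHS) \ {ε}) ∪ (FOLLOW(S) if ε ∈ FIRST(RHS), i.e. RHS ⇒* ε)
FIRST(X) = { 'y' }
FIRST(X) = { 'y' }
ε ∉ FIRST(X), so FOLLOW(S) is not added.
PREDICT(S → X) = { 'y' }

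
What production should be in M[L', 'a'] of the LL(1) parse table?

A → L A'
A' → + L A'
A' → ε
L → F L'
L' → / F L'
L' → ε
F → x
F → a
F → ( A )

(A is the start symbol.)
To find M[L', 'a'], we find productions for L' where 'a' is in the predict set (PREDICT(N → α) = (FIRST(α) \ {ε}) ∪ (FOLLOW(N) if α ⇒* ε)).

Relevant sets:
  FOLLOW(L') = { $, ')', '+' }

L' → / F L': PREDICT = { '/' }
L' → ε: PREDICT = { $, ')', '+' }

M[L', 'a'] is empty (no production applies)

Answer: Empty (error entry)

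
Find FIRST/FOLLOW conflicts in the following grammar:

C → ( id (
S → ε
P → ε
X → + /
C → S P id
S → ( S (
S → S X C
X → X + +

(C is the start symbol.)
Yes. S → '(' S '(' with FOLLOW(S) on { '(' }; S → S X C with FOLLOW(S) on { '(', '+' }

A FIRST/FOLLOW conflict occurs when a non-terminal N has a nullable alternative N → β (β ⇒* ε) and another alternative N → α with FIRST(α) ∩ FOLLOW(N) ≠ ∅: on such a lookahead the parser cannot decide between expanding α and letting N vanish via β.

Nullable non-terminals: P, S.
FIRST sets used below: FIRST(S) = { '(', '+', ε }, FIRST(X) = { '+' }
P has a nullable alternative but only one production, so nothing to check.

S: nullable alternative(s) S → ε; FOLLOW(S) = { '(', '+', 'id' }
  S → ε: FIRST \ {ε} = { } — this is the only nullable alternative, skip
  S → ( S (: FIRST \ {ε} = { '(' } — overlaps FOLLOW(S) on { '(' }: CONFLICT
  S → S X C: FIRST \ {ε} = { '(', '+' } — overlaps FOLLOW(S) on { '(', '+' }: CONFLICT

C, X have no nullable alternative, so no FIRST/FOLLOW check is needed there.

So the grammar has 2 FIRST/FOLLOW conflicts (marked CONFLICT above).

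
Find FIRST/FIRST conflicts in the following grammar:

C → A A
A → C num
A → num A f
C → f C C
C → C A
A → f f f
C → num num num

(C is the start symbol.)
A FIRST/FIRST conflict occurs when two productions N → α and N → β for the same non-terminal have FIRST(α) ∩ FIRST(β) ≠ ∅ (with ε ∈ FIRST of a nullable right-hand side, so two nullable alternatives also conflict).

FIRST sets of the non-terminals at (or reachable through a nullable prefix from) the front of some alternative:
  FIRST(A) = { 'f', 'num' }
  FIRST(C) = { 'f', 'num' }

Productions for C:
  C → A A: FIRST = { 'f', 'num' }
  C → f C C: FIRST = { 'f' }
  C → C A: FIRST = { 'f', 'num' }
  C → num num num: FIRST = { 'num' }
Productions for A:
  A → C num: FIRST = { 'f', 'num' }
  A → num A f: FIRST = { 'num' }
  A → f f f: FIRST = { 'f' }

Conflict for C: C → A A and C → f C C
  Overlap: { 'f' }
Conflict for C: C → A A and C → C A
  Overlap: { 'f', 'num' }
Conflict for C: C → A A and C → num num num
  Overlap: { 'num' }
Conflict for C: C → f C C and C → C A
  Overlap: { 'f' }
Conflict for C: C → C A and C → num num num
  Overlap: { 'num' }
Conflict for A: A → C num and A → num A f
  Overlap: { 'num' }
Conflict for A: A → C num and A → f f f
  Overlap: { 'f' }

Answer: Yes. C → A A / C → f C C on { 'f' }; C → A A / C → C A on { 'f', 'num' }; C → A A / C → num num num on { 'num' }; C → f C C / C → C A on { 'f' }; C → C A / C → num num num on { 'num' }; A → C num / A → num A f on { 'num' }; A → C num / A → f f f on { 'f' }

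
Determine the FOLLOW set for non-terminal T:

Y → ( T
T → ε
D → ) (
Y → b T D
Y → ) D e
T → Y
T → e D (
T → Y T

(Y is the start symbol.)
{ $, '(', ')', 'b', 'e' }

To compute FOLLOW(T), find every occurrence of T on a right-hand side N → α T β: add FIRST(β) \ {ε}, and if β is empty or nullable also add FOLLOW(N). Iterate to a fixed point.

In Y → ( T: T is at the end, add FOLLOW(Y)
In Y → b T D: T is followed by D, add FIRST(D) \ {ε} = { ')' }
In T → Y T: T is at the end; this adds FOLLOW(T) to itself — nothing new

The FOLLOW sets referred to above (computed the same way, to a fixed point):
  FOLLOW(Y) = { $, '(', ')', 'b', 'e' }

Taking the union: FOLLOW(T) = { $, '(', ')', 'b', 'e' }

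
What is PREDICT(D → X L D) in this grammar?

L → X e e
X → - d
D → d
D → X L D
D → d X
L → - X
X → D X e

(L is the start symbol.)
{ '-', 'd' }

PREDICT(D → X L D) = (FIRST(RHS) \ {ε}) ∪ (FOLLOW(D) if ε ∈ FIRST(RHS), i.e. RHS ⇒* ε)
FIRST(X) = { '-', 'd' }
FIRST(X L D) = { '-', 'd' }
ε ∉ FIRST(X L D), so FOLLOW(D) is not added.
PREDICT(D → X L D) = { '-', 'd' }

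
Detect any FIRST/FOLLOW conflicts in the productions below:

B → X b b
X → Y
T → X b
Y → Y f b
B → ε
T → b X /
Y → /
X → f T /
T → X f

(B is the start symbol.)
No FIRST/FOLLOW conflicts.

Nullable non-terminals: B.
FIRST sets used below: FIRST(X) = { '/', 'f' }

B: nullable alternative(s) B → ε; FOLLOW(B) = { $ }
  B → X b b: FIRST \ {ε} = { '/', 'f' } — disjoint from FOLLOW(B)
  B → ε: FIRST \ {ε} = { } — this is the only nullable alternative, skip

T, X, Y have no nullable alternative, so no FIRST/FOLLOW check is needed there.

No FIRST/FOLLOW conflicts found.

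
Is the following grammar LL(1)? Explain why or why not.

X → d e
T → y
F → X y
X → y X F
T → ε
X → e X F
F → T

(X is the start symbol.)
No. Predict set conflict for T: { 'y' }

A grammar is LL(1) if for each non-terminal N with multiple productions, the predict sets of those productions are pairwise disjoint, where PREDICT(N → α) = (FIRST(α) \ {ε}) ∪ (FOLLOW(N) if α ⇒* ε).

Relevant sets:
  FIRST(X) = { 'd', 'e', 'y' }
  FIRST(T) = { 'y', ε }
  FOLLOW(T) = { $, 'd', 'e', 'y' }
  FOLLOW(F) = { $, 'd', 'e', 'y' }

For X:
  PREDICT(X → d e) = { 'd' }
  PREDICT(X → y X F) = { 'y' }
  PREDICT(X → e X F) = { 'e' }
For T:
  PREDICT(T → y) = { 'y' }
  PREDICT(T → ε) = { $, 'd', 'e', 'y' }
For F:
  PREDICT(F → X y) = { 'd', 'e', 'y' }
  PREDICT(F → T) = { $, 'd', 'e', 'y' }

Conflict found: Predict set conflict for T: { 'y' }
The grammar is NOT LL(1).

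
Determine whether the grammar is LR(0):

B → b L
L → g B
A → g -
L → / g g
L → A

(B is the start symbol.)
Yes, the grammar is LR(0)

A grammar is LR(0) if no state in the canonical LR(0) collection has:
  - both a shift item (dot before a terminal) and a complete item (shift-reduce conflict), or
  - two or more complete items (reduce-reduce conflict; the accept item [B' → B .] counts as a complete item here).

Augment with B' → B and build the canonical LR(0) collection (I0 = CLOSURE({[B' → . B]}), then GOTO on every symbol after a dot until no new states appear). It has 11 states:
  I0: { [B → . b L], [B' → . B] }  — shift
  I1: { [B' → B .] }  — accept
  I2: { [A → . g -], [B → b . L], [L → . / g g], [L → . A], [L → . g B] }  — shift
  I3: { [L → / . g g] }  — shift
  I4: { [L → A .] }  — reduce
  I5: { [B → b L .] }  — reduce
  I6: { [A → g . -], [B → . b L], [L → g . B] }  — shift
  I7: { [A → g - .] }  — reduce
  I8: { [L → g B .] }  — reduce
  I9: { [L → / g . g] }  — shift
  I10: { [L → / g g .] }  — reduce

Every state is either a pure shift/goto state or contains exactly one complete item and nothing to shift — no conflicts. The grammar is LR(0).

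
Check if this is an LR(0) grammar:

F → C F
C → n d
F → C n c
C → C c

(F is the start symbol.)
Yes, the grammar is LR(0)

A grammar is LR(0) if no state in the canonical LR(0) collection has:
  - both a shift item (dot before a terminal) and a complete item (shift-reduce conflict), or
  - two or more complete items (reduce-reduce conflict; the accept item [F' → F .] counts as a complete item here).

Augment with F' → F and build the canonical LR(0) collection (I0 = CLOSURE({[F' → . F]}), then GOTO on every symbol after a dot until no new states appear). It has 9 states:
  I0: { [C → . C c], [C → . n d], [F → . C F], [F → . C n c], [F' → . F] }  — shift
  I1: { [C → . C c], [C → . n d], [C → C . c], [F → . C F], [F → . C n c], [F → C . F], [F → C . n c] }  — shift
  I2: { [F' → F .] }  — accept
  I3: { [C → n . d] }  — shift
  I4: { [C → n d .] }  — reduce
  I5: { [F → C F .] }  — reduce
  I6: { [C → C c .] }  — reduce
  I7: { [C → n . d], [F → C n . c] }  — shift
  I8: { [F → C n c .] }  — reduce

Every state is either a pure shift/goto state or contains exactly one complete item and nothing to shift — no conflicts. The grammar is LR(0).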